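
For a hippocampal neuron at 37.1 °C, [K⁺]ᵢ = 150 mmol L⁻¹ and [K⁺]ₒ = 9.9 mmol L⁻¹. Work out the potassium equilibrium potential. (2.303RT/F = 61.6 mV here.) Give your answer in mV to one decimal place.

-72.7 mV

E = (61.6/z) · log₁₀([K⁺]_out/[K⁺]_in) with z = +1.
= (61.6/1) · log₁₀(9.9/150) = 61.60 · log₁₀(0.066)
= 61.60 · (-1.1805) = -72.72 mV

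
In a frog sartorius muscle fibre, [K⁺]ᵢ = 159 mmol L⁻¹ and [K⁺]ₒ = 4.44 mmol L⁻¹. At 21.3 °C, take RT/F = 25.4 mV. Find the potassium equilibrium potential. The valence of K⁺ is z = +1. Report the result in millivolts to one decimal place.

-90.9 mV

E = (25.4/z) · ln([K⁺]_out/[K⁺]_in) with z = +1.
= (25.4/1) · ln(4.44/159) = 25.40 · ln(0.02792)
= 25.40 · (-3.5782) = -90.89 mV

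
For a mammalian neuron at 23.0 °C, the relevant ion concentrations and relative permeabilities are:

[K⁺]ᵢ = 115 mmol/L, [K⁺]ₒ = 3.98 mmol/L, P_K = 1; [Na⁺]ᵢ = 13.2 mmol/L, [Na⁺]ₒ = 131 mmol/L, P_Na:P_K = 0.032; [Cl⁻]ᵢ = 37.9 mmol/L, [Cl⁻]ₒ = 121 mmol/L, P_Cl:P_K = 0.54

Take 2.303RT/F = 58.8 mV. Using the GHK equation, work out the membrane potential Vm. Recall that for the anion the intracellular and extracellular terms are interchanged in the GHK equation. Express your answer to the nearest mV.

-47 mV

Vm = 58.8 · log₁₀[(Σ P·[cation]ₒ + Σ P·[anion]ᵢ) / (Σ P·[cation]ᵢ + Σ P·[anion]ₒ)]
Numerator = 1×3.98 + 0.032×131 + 0.54×37.9 = 28.64
Denominator = 1×115 + 0.032×13.2 + 0.54×121 = 180.8
Vm = 58.8 · log₁₀(0.15843) = 58.8 × (-0.8002) = -47.05 mV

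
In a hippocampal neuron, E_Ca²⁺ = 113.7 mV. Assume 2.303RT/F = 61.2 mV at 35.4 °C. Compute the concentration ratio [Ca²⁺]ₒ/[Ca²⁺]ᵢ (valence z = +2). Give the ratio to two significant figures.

log₁₀([out]/[in]) = E·z/(61.2) = 113.7 × 2 / 61.2 = 3.7157
[out]/[in] = 10^(3.7157) = 5196

5200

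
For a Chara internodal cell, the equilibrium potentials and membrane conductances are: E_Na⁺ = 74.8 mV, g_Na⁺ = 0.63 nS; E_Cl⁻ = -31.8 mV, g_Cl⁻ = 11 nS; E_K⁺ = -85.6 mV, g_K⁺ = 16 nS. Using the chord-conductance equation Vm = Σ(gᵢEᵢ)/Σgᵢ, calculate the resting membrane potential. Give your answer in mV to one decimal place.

Σ gᵢEᵢ = 0.63·(74.8) + 11·(-31.8) + 16·(-85.6) = -1672.28
Σ gᵢ = 0.63 + 11 + 16 = 27.63
Vm = -1672.28 / 27.63 = -60.52 mV

-60.5 mV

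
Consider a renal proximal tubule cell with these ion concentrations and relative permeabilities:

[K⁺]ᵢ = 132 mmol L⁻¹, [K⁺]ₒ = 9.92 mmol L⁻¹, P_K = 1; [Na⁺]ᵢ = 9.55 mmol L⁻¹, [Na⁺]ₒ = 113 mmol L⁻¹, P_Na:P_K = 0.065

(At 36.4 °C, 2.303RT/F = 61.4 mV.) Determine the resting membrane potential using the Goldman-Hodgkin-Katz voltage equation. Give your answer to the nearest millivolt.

-54 mV

Vm = 61.4 · log₁₀[(Σ P·[cation]ₒ + Σ P·[anion]ᵢ) / (Σ P·[cation]ᵢ + Σ P·[anion]ₒ)]
Numerator = 1×9.92 + 0.065×113 = 17.27
Denominator = 1×132 + 0.065×9.55 = 132.6
Vm = 61.4 · log₁₀(0.13018) = 61.4 × (-0.8854) = -54.37 mV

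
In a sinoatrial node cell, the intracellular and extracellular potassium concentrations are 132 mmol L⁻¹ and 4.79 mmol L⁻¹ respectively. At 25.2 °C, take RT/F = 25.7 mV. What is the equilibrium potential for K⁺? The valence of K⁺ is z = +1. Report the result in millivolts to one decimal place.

E = (25.7/z) · ln([K⁺]_out/[K⁺]_in) with z = +1.
= (25.7/1) · ln(4.79/132) = 25.70 · ln(0.03629)
= 25.70 · (-3.3163) = -85.23 mV

-85.2 mV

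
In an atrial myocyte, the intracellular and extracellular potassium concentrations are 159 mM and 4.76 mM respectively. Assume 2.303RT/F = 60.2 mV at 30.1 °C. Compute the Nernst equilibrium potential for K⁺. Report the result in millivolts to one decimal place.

E = (60.2/z) · log₁₀([K⁺]_out/[K⁺]_in) with z = +1.
= (60.2/1) · log₁₀(4.76/159) = 60.20 · log₁₀(0.02994)
= 60.20 · (-1.5238) = -91.73 mV

-91.7 mV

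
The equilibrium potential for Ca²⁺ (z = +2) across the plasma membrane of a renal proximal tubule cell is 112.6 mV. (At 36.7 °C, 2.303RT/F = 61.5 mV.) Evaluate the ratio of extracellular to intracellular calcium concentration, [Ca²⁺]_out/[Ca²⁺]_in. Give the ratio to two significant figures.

log₁₀([out]/[in]) = E·z/(61.5) = 112.6 × 2 / 61.5 = 3.6618
[out]/[in] = 10^(3.6618) = 4590

4600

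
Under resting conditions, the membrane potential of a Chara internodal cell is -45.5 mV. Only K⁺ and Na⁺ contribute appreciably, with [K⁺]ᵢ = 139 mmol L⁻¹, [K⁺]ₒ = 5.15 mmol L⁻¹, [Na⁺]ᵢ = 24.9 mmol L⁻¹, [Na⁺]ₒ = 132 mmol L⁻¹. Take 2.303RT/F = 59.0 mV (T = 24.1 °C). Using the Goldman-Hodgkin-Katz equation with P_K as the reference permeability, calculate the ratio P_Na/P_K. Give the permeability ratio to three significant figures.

0.144

Let α = P_Na/P_K. GHK: Vm = 59.0·log₁₀[(Kₒ + α·Naₒ)/(Kᵢ + α·Naᵢ)].
10^(Vm/59.0) = 10^(-45.5/59.0) = 0.16936
So 0.16936·(Kᵢ + α·Naᵢ) = Kₒ + α·Naₒ → α = (0.16936·139.0 − 5.15) / (132.0 − 0.16936·24.9)
α = (23.54 − 5.15) / (132.0 − 4.217) = 18.39/127.8 = 0.1439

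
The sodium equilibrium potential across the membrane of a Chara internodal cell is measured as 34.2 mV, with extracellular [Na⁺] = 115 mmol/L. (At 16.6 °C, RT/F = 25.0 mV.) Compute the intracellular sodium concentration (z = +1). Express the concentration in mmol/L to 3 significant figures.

Nernst: E = (25.0/1) · ln([out]/[in]), so ln([out]/[in]) = 34.2 × 1 / 25.0 = 1.3680.
[out]/[in] = e^(1.3680) = 3.927.
[in] = 115 / 3.927 = 29.28 mmol/L.

29.3 mmol/L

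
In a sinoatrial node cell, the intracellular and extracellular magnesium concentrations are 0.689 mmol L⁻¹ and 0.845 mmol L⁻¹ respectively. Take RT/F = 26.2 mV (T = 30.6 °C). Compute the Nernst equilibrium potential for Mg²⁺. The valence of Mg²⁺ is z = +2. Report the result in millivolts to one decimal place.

2.7 mV

E = (26.2/z) · ln([Mg²⁺]_out/[Mg²⁺]_in) with z = +2.
= (26.2/2) · ln(0.845/0.689) = 13.10 · ln(1.226)
= 13.10 · (0.2041) = 2.67 mV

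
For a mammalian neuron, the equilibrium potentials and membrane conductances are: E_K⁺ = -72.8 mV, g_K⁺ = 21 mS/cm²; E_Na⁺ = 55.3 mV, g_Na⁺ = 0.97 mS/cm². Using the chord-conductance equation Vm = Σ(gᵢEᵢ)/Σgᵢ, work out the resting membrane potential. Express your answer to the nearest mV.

Σ gᵢEᵢ = 21·(-72.8) + 0.97·(55.3) = -1475.16
Σ gᵢ = 21 + 0.97 = 21.97
Vm = -1475.16 / 21.97 = -67.14 mV

-67 mV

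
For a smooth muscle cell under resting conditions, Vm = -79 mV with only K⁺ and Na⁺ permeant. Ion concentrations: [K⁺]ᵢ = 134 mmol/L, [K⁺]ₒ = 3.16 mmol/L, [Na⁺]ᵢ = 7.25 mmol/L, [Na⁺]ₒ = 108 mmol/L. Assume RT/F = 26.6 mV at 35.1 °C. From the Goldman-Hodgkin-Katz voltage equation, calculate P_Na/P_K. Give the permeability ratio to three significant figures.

0.0345

Let α = P_Na/P_K. GHK: Vm = 26.6·ln[(Kₒ + α·Naₒ)/(Kᵢ + α·Naᵢ)].
e^(Vm/26.6) = e^(-79.0/26.6) = 0.051307
So 0.051307·(Kᵢ + α·Naᵢ) = Kₒ + α·Naₒ → α = (0.051307·134.0 − 3.16) / (108.0 − 0.051307·7.25)
α = (6.875 − 3.16) / (108.0 − 0.372) = 3.715/107.6 = 0.03452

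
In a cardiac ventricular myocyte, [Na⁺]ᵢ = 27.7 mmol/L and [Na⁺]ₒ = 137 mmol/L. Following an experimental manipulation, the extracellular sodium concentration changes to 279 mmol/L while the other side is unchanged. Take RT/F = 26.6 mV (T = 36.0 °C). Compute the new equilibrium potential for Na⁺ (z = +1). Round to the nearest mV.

After the shift: [Na⁺]_out = 279, [Na⁺]_in = 27.7 mmol/L.
E_new = (26.6/1)·ln(279/27.7) = 26.60 · (2.3098) = 61.44 mV

61 mV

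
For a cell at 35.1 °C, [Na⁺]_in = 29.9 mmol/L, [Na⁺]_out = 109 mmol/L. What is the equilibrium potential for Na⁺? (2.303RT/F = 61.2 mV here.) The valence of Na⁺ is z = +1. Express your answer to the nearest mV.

E = (61.2/z) · log₁₀([Na⁺]_out/[Na⁺]_in) with z = +1.
= (61.2/1) · log₁₀(109/29.9) = 61.20 · log₁₀(3.645)
= 61.20 · (0.5618) = 34.38 mV

34 mV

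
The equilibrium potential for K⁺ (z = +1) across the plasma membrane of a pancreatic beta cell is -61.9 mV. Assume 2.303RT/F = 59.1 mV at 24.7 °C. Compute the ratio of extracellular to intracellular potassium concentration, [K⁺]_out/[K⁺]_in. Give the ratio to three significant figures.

0.0897

log₁₀([out]/[in]) = E·z/(59.1) = -61.9 × 1 / 59.1 = -1.0474
[out]/[in] = 10^(-1.0474) = 0.08966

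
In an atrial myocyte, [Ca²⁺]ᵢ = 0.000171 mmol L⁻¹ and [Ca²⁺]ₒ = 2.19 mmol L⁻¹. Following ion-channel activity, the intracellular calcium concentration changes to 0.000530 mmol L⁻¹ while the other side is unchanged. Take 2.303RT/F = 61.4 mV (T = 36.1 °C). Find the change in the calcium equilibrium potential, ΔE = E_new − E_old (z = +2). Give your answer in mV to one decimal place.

-15.1 mV

E_old = (61.4/2)·log₁₀(2.19/0.000171) = 126.10 mV
E_new = (61.4/2)·log₁₀(2.19/0.000530) = 111.02 mV
ΔE = 111.02 − (126.10) = -15.08 mV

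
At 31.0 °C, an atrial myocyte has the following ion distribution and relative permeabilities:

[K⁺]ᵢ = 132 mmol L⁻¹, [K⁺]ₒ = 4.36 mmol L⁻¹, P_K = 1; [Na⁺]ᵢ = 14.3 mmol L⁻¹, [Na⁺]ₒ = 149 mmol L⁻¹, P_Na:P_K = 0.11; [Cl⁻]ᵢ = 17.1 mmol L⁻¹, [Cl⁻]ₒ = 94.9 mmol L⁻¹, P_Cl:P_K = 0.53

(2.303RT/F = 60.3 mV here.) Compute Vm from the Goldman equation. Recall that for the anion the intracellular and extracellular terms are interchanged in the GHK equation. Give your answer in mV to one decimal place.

Vm = 60.3 · log₁₀[(Σ P·[cation]ₒ + Σ P·[anion]ᵢ) / (Σ P·[cation]ᵢ + Σ P·[anion]ₒ)]
Numerator = 1×4.36 + 0.11×149 + 0.53×17.1 = 29.81
Denominator = 1×132 + 0.11×14.3 + 0.53×94.9 = 183.9
Vm = 60.3 · log₁₀(0.16214) = 60.3 × (-0.7901) = -47.64 mV

-47.6 mV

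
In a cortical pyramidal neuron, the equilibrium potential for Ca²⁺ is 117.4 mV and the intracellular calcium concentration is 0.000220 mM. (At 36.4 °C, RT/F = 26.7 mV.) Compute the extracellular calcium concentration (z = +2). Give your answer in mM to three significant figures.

1.45 mM

Nernst: E = (26.7/2) · ln([out]/[in]), so ln([out]/[in]) = 117.4 × 2 / 26.7 = 8.7940.
[out]/[in] = e^(8.7940) = 6595.
[out] = 6595 × 0.000220 = 1.451 mM.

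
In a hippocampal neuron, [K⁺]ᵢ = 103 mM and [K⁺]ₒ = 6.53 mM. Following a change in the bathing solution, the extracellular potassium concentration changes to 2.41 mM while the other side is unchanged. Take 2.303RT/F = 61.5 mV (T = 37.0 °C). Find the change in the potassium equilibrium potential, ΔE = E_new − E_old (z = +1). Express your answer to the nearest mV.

-27 mV

E_old = (61.5/1)·log₁₀(6.53/103) = -73.67 mV
E_new = (61.5/1)·log₁₀(2.41/103) = -100.30 mV
ΔE = -100.30 − (-73.67) = -26.62 mV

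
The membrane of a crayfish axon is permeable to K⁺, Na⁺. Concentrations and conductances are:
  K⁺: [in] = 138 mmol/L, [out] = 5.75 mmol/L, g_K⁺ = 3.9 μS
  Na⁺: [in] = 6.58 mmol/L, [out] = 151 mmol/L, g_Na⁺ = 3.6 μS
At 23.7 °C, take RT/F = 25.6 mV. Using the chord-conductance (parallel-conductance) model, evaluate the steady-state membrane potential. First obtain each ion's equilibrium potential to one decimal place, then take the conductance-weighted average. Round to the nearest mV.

E_K⁺ = (25.6/1)·ln(5.75/138) = -81.4 mV
E_Na⁺ = (25.6/1)·ln(151/6.58) = 80.2 mV
Vm = (Σ gᵢEᵢ)/(Σ gᵢ) = (3.9·-81.4 + 3.6·80.2) / (3.9 + 3.6)
= -28.74 / 7.5 = -3.83 mV

-4 mV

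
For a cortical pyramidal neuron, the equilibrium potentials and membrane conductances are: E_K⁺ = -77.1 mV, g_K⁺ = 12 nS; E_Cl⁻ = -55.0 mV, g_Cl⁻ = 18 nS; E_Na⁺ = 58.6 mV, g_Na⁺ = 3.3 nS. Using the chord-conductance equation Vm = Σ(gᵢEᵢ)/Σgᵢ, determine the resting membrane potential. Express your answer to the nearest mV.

-52 mV

Σ gᵢEᵢ = 12·(-77.1) + 18·(-55.0) + 3.3·(58.6) = -1721.82
Σ gᵢ = 12 + 18 + 3.3 = 33.3
Vm = -1721.82 / 33.3 = -51.71 mV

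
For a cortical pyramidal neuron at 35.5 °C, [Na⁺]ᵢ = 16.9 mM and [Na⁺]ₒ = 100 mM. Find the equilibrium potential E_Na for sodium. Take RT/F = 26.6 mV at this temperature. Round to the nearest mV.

47 mV

E = (26.6/z) · ln([Na⁺]_out/[Na⁺]_in) with z = +1.
= (26.6/1) · ln(100/16.9) = 26.60 · ln(5.917)
= 26.60 · (1.7779) = 47.29 mV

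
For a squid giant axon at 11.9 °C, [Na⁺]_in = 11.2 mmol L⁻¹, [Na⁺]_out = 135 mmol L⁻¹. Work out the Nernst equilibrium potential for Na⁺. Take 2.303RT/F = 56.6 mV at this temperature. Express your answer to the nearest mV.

E = (56.6/z) · log₁₀([Na⁺]_out/[Na⁺]_in) with z = +1.
= (56.6/1) · log₁₀(135/11.2) = 56.60 · log₁₀(12.05)
= 56.60 · (1.0811) = 61.19 mV

61 mV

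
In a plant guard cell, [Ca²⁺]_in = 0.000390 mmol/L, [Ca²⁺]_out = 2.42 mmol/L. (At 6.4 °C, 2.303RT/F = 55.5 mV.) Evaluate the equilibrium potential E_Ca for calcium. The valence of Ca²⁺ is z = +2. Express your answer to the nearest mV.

105 mV

E = (55.5/z) · log₁₀([Ca²⁺]_out/[Ca²⁺]_in) with z = +2.
= (55.5/2) · log₁₀(2.42/0.000390) = 27.75 · log₁₀(6205)
= 27.75 · (3.7928) = 105.25 mV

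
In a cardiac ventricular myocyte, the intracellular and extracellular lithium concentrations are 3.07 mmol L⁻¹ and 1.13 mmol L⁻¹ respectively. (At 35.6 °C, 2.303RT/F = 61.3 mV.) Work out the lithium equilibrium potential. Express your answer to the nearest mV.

E = (61.3/z) · log₁₀([Li⁺]_out/[Li⁺]_in) with z = +1.
= (61.3/1) · log₁₀(1.13/3.07) = 61.30 · log₁₀(0.3681)
= 61.30 · (-0.4341) = -26.61 mV

-27 mV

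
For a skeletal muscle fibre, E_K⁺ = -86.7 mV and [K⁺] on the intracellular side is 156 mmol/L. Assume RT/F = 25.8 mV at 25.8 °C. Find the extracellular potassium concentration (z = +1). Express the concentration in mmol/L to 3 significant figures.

5.42 mmol/L

Nernst: E = (25.8/1) · ln([out]/[in]), so ln([out]/[in]) = -86.7 × 1 / 25.8 = -3.3605.
[out]/[in] = e^(-3.3605) = 0.03472.
[out] = 0.03472 × 156 = 5.416 mmol/L.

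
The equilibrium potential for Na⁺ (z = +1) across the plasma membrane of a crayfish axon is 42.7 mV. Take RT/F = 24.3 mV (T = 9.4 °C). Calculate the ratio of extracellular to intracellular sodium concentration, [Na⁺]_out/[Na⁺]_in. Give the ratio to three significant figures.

ln([out]/[in]) = E·z/(24.3) = 42.7 × 1 / 24.3 = 1.7572
[out]/[in] = e^(1.7572) = 5.796

5.80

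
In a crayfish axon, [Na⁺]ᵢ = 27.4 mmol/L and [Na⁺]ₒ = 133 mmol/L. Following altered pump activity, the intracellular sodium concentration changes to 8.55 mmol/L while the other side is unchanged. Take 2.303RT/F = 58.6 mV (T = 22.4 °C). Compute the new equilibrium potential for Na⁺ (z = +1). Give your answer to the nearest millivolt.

70 mV

After the shift: [Na⁺]_out = 133, [Na⁺]_in = 8.55 mmol/L.
E_new = (58.6/1)·log₁₀(133/8.55) = 58.60 · (1.1919) = 69.84 mV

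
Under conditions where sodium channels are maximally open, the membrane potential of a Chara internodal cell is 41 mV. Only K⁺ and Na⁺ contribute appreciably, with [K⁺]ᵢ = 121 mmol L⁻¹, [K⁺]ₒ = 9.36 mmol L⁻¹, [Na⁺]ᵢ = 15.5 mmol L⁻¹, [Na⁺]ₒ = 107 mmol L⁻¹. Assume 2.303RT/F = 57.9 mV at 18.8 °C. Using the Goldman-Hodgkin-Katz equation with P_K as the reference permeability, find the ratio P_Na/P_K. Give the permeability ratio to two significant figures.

22

Let α = P_Na/P_K. GHK: Vm = 57.9·log₁₀[(Kₒ + α·Naₒ)/(Kᵢ + α·Naᵢ)].
10^(Vm/57.9) = 10^(41.0/57.9) = 5.1064
So 5.1064·(Kᵢ + α·Naᵢ) = Kₒ + α·Naₒ → α = (5.1064·121.0 − 9.36) / (107.0 − 5.1064·15.5)
α = (617.9 − 9.36) / (107.0 − 79.15) = 608.5/27.85 = 21.85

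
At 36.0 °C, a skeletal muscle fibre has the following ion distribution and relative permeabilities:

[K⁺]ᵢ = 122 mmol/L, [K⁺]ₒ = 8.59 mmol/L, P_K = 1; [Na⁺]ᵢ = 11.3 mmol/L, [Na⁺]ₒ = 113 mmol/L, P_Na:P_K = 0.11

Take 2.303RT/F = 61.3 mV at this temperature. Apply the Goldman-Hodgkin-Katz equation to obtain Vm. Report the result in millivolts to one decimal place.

-47.1 mV

Vm = 61.3 · log₁₀[(Σ P·[cation]ₒ + Σ P·[anion]ᵢ) / (Σ P·[cation]ᵢ + Σ P·[anion]ₒ)]
Numerator = 1×8.59 + 0.11×113 = 21.02
Denominator = 1×122 + 0.11×11.3 = 123.2
Vm = 61.3 · log₁₀(0.17056) = 61.3 × (-0.7681) = -47.09 mV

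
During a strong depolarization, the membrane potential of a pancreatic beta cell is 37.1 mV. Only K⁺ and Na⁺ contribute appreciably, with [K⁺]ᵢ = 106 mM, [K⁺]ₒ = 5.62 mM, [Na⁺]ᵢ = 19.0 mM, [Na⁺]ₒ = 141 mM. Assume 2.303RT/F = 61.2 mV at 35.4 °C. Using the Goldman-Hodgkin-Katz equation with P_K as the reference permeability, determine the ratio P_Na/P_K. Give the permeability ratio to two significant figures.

6.6

Let α = P_Na/P_K. GHK: Vm = 61.2·log₁₀[(Kₒ + α·Naₒ)/(Kᵢ + α·Naᵢ)].
10^(Vm/61.2) = 10^(37.1/61.2) = 4.0384
So 4.0384·(Kᵢ + α·Naᵢ) = Kₒ + α·Naₒ → α = (4.0384·106.0 − 5.62) / (141.0 − 4.0384·19.0)
α = (428.1 − 5.62) / (141.0 − 76.73) = 422.5/64.27 = 6.573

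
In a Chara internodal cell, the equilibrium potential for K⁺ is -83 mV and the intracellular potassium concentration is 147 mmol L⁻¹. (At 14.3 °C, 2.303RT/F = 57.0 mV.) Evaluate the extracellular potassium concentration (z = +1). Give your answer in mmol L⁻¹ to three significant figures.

Nernst: E = (57.0/1) · log₁₀([out]/[in]), so log₁₀([out]/[in]) = -83.0 × 1 / 57.0 = -1.4561.
[out]/[in] = 10^(-1.4561) = 0.03498.
[out] = 0.03498 × 147 = 5.143 mmol L⁻¹.

5.14 mmol L⁻¹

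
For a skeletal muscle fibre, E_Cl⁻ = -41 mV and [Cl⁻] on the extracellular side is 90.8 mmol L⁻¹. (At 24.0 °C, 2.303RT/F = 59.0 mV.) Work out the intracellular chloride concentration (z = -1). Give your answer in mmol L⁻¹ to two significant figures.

Nernst: E = (59.0/-1) · log₁₀([out]/[in]), so log₁₀([out]/[in]) = -41.0 × -1 / 59.0 = 0.6949.
[out]/[in] = 10^(0.6949) = 4.954.
[in] = 90.8 / 4.954 = 18.33 mmol L⁻¹.

18 mmol L⁻¹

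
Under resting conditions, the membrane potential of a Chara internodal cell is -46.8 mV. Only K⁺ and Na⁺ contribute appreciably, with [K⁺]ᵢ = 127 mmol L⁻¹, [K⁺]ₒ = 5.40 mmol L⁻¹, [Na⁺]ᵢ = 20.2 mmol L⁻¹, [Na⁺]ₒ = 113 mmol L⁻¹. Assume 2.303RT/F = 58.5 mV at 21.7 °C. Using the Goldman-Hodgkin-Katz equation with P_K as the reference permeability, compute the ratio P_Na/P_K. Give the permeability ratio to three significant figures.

0.134

Let α = P_Na/P_K. GHK: Vm = 58.5·log₁₀[(Kₒ + α·Naₒ)/(Kᵢ + α·Naᵢ)].
10^(Vm/58.5) = 10^(-46.8/58.5) = 0.15849
So 0.15849·(Kᵢ + α·Naᵢ) = Kₒ + α·Naₒ → α = (0.15849·127.0 − 5.4) / (113.0 − 0.15849·20.2)
α = (20.13 − 5.4) / (113.0 − 3.201) = 14.73/109.8 = 0.1341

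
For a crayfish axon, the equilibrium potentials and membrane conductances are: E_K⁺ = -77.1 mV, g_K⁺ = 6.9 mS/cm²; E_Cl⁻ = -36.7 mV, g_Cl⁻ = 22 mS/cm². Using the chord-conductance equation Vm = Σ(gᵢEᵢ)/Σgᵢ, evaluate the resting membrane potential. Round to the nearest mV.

Σ gᵢEᵢ = 6.9·(-77.1) + 22·(-36.7) = -1339.39
Σ gᵢ = 6.9 + 22 = 28.9
Vm = -1339.39 / 28.9 = -46.35 mV

-46 mV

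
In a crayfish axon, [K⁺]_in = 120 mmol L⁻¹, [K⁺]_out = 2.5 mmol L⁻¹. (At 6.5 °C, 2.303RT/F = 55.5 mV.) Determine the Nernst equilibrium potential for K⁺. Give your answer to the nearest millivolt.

-93 mV

E = (55.5/z) · log₁₀([K⁺]_out/[K⁺]_in) with z = +1.
= (55.5/1) · log₁₀(2.5/120) = 55.50 · log₁₀(0.02083)
= 55.50 · (-1.6812) = -93.31 mV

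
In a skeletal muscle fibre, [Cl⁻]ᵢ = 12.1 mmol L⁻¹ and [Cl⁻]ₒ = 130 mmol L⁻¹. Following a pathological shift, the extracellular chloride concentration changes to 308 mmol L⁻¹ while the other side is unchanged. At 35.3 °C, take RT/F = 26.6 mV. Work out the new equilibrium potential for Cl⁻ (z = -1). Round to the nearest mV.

After the shift: [Cl⁻]_out = 308, [Cl⁻]_in = 12.1 mmol L⁻¹.
E_new = (26.6/-1)·ln(308/12.1) = -26.60 · (3.2369) = -86.10 mV

-86 mV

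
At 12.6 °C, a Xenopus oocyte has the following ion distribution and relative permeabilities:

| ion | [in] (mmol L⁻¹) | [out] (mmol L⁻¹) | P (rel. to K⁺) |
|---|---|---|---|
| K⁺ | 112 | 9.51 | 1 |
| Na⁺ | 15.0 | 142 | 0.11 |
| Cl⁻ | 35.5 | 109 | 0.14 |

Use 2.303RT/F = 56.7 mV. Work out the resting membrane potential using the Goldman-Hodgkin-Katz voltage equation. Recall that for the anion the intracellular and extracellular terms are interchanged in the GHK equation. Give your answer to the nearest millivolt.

-36 mV

Vm = 56.7 · log₁₀[(Σ P·[cation]ₒ + Σ P·[anion]ᵢ) / (Σ P·[cation]ᵢ + Σ P·[anion]ₒ)]
Numerator = 1×9.51 + 0.11×142 + 0.14×35.5 = 30.1
Denominator = 1×112 + 0.11×15.0 + 0.14×109 = 128.9
Vm = 56.7 · log₁₀(0.2335) = 56.7 × (-0.6317) = -35.82 mV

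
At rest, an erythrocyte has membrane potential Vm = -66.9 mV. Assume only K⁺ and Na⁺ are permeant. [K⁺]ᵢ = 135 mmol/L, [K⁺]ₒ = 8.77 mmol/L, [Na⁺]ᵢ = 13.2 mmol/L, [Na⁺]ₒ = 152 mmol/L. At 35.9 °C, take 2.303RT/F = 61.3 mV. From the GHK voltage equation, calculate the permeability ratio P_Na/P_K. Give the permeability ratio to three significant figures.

0.0144

Let α = P_Na/P_K. GHK: Vm = 61.3·log₁₀[(Kₒ + α·Naₒ)/(Kᵢ + α·Naᵢ)].
10^(Vm/61.3) = 10^(-66.9/61.3) = 0.08103
So 0.08103·(Kᵢ + α·Naᵢ) = Kₒ + α·Naₒ → α = (0.08103·135.0 − 8.77) / (152.0 − 0.08103·13.2)
α = (10.94 − 8.77) / (152.0 − 1.07) = 2.169/150.9 = 0.01437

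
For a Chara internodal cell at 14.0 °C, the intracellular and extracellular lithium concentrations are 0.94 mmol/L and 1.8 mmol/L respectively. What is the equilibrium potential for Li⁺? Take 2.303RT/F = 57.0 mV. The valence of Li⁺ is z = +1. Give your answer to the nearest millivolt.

16 mV

E = (57.0/z) · log₁₀([Li⁺]_out/[Li⁺]_in) with z = +1.
= (57.0/1) · log₁₀(1.8/0.94) = 57.00 · log₁₀(1.915)
= 57.00 · (0.2821) = 16.08 mV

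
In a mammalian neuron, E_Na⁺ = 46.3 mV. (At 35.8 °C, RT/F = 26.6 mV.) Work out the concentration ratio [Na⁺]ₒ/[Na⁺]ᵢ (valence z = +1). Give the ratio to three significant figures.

ln([out]/[in]) = E·z/(26.6) = 46.3 × 1 / 26.6 = 1.7406
[out]/[in] = e^(1.7406) = 5.701

5.70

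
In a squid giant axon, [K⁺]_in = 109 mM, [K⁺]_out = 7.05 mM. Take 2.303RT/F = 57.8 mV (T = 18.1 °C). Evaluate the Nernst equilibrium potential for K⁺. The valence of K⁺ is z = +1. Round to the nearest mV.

-69 mV

E = (57.8/z) · log₁₀([K⁺]_out/[K⁺]_in) with z = +1.
= (57.8/1) · log₁₀(7.05/109) = 57.80 · log₁₀(0.06468)
= 57.80 · (-1.1892) = -68.74 mV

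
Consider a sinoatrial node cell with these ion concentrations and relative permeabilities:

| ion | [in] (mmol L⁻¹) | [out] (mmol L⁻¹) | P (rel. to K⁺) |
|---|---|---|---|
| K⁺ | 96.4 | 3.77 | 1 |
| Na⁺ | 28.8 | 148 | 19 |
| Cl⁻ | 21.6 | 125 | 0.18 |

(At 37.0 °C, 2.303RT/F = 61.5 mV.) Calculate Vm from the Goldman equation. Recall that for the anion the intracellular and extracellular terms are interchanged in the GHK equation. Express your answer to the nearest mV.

39 mV

Vm = 61.5 · log₁₀[(Σ P·[cation]ₒ + Σ P·[anion]ᵢ) / (Σ P·[cation]ᵢ + Σ P·[anion]ₒ)]
Numerator = 1×3.77 + 19×148 + 0.18×21.6 = 2820
Denominator = 1×96.4 + 19×28.8 + 0.18×125 = 666.1
Vm = 61.5 · log₁₀(4.2331) = 61.5 × (0.6267) = 38.54 mV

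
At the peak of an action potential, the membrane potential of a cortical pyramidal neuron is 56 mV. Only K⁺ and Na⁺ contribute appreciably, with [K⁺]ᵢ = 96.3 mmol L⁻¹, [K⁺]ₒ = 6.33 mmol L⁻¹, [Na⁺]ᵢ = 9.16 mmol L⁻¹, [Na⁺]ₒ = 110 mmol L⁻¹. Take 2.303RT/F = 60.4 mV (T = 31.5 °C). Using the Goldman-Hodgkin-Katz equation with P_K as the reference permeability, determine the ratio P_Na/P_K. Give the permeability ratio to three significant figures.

24.8

Let α = P_Na/P_K. GHK: Vm = 60.4·log₁₀[(Kₒ + α·Naₒ)/(Kᵢ + α·Naᵢ)].
10^(Vm/60.4) = 10^(56.0/60.4) = 8.4558
So 8.4558·(Kᵢ + α·Naᵢ) = Kₒ + α·Naₒ → α = (8.4558·96.3 − 6.33) / (110.0 − 8.4558·9.16)
α = (814.3 − 6.33) / (110.0 − 77.45) = 808/32.55 = 24.83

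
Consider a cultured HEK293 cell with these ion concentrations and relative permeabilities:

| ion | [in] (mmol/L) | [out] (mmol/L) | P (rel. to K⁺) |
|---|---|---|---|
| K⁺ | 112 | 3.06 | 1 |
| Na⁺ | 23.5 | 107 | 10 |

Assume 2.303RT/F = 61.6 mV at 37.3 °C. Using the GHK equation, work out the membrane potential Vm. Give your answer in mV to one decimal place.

30.2 mV

Vm = 61.6 · log₁₀[(Σ P·[cation]ₒ + Σ P·[anion]ᵢ) / (Σ P·[cation]ᵢ + Σ P·[anion]ₒ)]
Numerator = 1×3.06 + 10×107 = 1073
Denominator = 1×112 + 10×23.5 = 347
Vm = 61.6 · log₁₀(3.0924) = 61.6 × (0.4903) = 30.20 mV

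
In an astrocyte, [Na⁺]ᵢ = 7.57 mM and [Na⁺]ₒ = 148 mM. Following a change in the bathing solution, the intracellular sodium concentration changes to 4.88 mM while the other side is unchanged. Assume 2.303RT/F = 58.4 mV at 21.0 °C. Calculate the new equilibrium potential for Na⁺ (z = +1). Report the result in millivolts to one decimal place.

86.5 mV

After the shift: [Na⁺]_out = 148, [Na⁺]_in = 4.88 mM.
E_new = (58.4/1)·log₁₀(148/4.88) = 58.40 · (1.4818) = 86.54 mV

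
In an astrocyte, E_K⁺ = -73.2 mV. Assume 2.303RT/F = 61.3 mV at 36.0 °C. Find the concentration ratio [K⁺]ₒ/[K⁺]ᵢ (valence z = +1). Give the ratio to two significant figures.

0.064

log₁₀([out]/[in]) = E·z/(61.3) = -73.2 × 1 / 61.3 = -1.1941
[out]/[in] = 10^(-1.1941) = 0.06395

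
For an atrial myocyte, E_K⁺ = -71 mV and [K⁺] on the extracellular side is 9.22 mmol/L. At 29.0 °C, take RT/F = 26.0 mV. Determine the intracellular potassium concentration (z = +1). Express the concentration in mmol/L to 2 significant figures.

Nernst: E = (26.0/1) · ln([out]/[in]), so ln([out]/[in]) = -71.0 × 1 / 26.0 = -2.7308.
[out]/[in] = e^(-2.7308) = 0.06517.
[in] = 9.22 / 0.06517 = 141.5 mmol/L.

140 mmol/L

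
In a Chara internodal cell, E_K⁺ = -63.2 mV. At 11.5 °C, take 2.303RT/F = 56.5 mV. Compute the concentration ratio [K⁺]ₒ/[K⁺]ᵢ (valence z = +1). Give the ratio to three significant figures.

0.0761

log₁₀([out]/[in]) = E·z/(56.5) = -63.2 × 1 / 56.5 = -1.1186
[out]/[in] = 10^(-1.1186) = 0.07611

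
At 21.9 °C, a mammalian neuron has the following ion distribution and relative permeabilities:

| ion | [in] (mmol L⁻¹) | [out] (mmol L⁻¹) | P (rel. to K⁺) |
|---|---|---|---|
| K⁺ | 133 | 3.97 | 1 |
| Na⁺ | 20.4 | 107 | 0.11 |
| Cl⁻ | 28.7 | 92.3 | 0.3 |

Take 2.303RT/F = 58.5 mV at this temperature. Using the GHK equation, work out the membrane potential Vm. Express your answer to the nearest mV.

Vm = 58.5 · log₁₀[(Σ P·[cation]ₒ + Σ P·[anion]ᵢ) / (Σ P·[cation]ᵢ + Σ P·[anion]ₒ)]
Numerator = 1×3.97 + 0.11×107 + 0.3×28.7 = 24.35
Denominator = 1×133 + 0.11×20.4 + 0.3×92.3 = 162.9
Vm = 58.5 · log₁₀(0.14945) = 58.5 × (-0.8255) = -48.29 mV

-48 mV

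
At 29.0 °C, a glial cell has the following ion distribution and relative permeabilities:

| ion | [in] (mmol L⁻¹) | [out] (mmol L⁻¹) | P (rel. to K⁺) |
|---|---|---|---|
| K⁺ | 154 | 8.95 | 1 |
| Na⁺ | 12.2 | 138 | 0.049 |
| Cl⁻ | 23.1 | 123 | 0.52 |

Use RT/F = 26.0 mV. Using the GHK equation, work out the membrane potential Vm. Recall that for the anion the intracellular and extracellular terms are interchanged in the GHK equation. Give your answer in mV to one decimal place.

-53.7 mV

Vm = 26.0 · ln[(Σ P·[cation]ₒ + Σ P·[anion]ᵢ) / (Σ P·[cation]ᵢ + Σ P·[anion]ₒ)]
Numerator = 1×8.95 + 0.049×138 + 0.52×23.1 = 27.72
Denominator = 1×154 + 0.049×12.2 + 0.52×123 = 218.6
Vm = 26.0 · ln(0.12685) = 26.0 × (-2.0648) = -53.68 mV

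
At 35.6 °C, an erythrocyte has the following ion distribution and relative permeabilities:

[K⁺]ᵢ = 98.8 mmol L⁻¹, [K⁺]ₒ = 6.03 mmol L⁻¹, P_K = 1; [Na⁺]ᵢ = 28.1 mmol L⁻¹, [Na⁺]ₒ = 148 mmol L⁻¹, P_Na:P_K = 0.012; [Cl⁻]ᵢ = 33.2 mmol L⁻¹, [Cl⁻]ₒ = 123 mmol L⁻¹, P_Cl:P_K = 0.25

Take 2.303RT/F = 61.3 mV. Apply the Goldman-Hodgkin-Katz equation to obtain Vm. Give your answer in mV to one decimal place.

Vm = 61.3 · log₁₀[(Σ P·[cation]ₒ + Σ P·[anion]ᵢ) / (Σ P·[cation]ᵢ + Σ P·[anion]ₒ)]
Numerator = 1×6.03 + 0.012×148 + 0.25×33.2 = 16.11
Denominator = 1×98.8 + 0.012×28.1 + 0.25×123 = 129.9
Vm = 61.3 · log₁₀(0.124) = 61.3 × (-0.9066) = -55.57 mV

-55.6 mV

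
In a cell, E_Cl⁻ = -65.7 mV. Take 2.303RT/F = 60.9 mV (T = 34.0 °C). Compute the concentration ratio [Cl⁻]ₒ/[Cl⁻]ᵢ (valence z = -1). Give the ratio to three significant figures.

12.0

log₁₀([out]/[in]) = E·z/(60.9) = -65.7 × -1 / 60.9 = 1.0788
[out]/[in] = 10^(1.0788) = 11.99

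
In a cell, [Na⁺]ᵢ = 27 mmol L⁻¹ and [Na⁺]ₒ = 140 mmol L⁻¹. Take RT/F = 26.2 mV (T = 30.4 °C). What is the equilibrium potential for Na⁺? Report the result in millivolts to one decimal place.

E = (26.2/z) · ln([Na⁺]_out/[Na⁺]_in) with z = +1.
= (26.2/1) · ln(140/27) = 26.20 · ln(5.185)
= 26.20 · (1.6458) = 43.12 mV

43.1 mV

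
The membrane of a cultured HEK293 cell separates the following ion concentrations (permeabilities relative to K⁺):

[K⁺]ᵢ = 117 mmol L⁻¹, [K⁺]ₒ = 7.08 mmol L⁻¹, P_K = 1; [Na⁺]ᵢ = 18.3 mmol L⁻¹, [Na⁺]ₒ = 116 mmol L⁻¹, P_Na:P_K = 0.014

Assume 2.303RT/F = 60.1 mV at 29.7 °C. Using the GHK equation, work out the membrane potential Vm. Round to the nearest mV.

-68 mV

Vm = 60.1 · log₁₀[(Σ P·[cation]ₒ + Σ P·[anion]ᵢ) / (Σ P·[cation]ᵢ + Σ P·[anion]ₒ)]
Numerator = 1×7.08 + 0.014×116 = 8.704
Denominator = 1×117 + 0.014×18.3 = 117.3
Vm = 60.1 · log₁₀(0.074231) = 60.1 × (-1.1294) = -67.88 mV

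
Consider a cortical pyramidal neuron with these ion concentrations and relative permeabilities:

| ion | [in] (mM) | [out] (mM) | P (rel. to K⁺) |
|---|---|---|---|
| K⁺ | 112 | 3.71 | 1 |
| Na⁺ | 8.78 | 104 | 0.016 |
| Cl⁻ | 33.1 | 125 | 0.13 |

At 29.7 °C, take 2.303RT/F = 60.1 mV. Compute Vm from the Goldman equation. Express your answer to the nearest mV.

-67 mV

Vm = 60.1 · log₁₀[(Σ P·[cation]ₒ + Σ P·[anion]ᵢ) / (Σ P·[cation]ᵢ + Σ P·[anion]ₒ)]
Numerator = 1×3.71 + 0.016×104 + 0.13×33.1 = 9.677
Denominator = 1×112 + 0.016×8.78 + 0.13×125 = 128.4
Vm = 60.1 · log₁₀(0.075372) = 60.1 × (-1.1228) = -67.48 mV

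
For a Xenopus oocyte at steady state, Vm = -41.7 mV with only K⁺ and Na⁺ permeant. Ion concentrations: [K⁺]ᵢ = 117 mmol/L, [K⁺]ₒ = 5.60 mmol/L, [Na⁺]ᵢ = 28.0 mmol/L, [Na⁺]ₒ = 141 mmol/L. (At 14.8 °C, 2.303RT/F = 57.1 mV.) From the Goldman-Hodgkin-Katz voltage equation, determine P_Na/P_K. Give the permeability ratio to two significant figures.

0.12

Let α = P_Na/P_K. GHK: Vm = 57.1·log₁₀[(Kₒ + α·Naₒ)/(Kᵢ + α·Naᵢ)].
10^(Vm/57.1) = 10^(-41.7/57.1) = 0.18608
So 0.18608·(Kᵢ + α·Naᵢ) = Kₒ + α·Naₒ → α = (0.18608·117.0 − 5.6) / (141.0 − 0.18608·28.0)
α = (21.77 − 5.6) / (141.0 − 5.21) = 16.17/135.8 = 0.1191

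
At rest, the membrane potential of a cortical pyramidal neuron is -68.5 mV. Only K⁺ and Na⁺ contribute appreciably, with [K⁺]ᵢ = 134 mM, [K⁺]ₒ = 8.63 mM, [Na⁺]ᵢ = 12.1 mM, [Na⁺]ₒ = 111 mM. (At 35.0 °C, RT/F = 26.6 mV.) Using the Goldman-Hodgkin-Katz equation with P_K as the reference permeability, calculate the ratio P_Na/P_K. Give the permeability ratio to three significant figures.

Let α = P_Na/P_K. GHK: Vm = 26.6·ln[(Kₒ + α·Naₒ)/(Kᵢ + α·Naᵢ)].
e^(Vm/26.6) = e^(-68.5/26.6) = 0.07614
So 0.07614·(Kᵢ + α·Naᵢ) = Kₒ + α·Naₒ → α = (0.07614·134.0 − 8.63) / (111.0 − 0.07614·12.1)
α = (10.2 − 8.63) / (111.0 − 0.9213) = 1.573/110.1 = 0.01429

0.0143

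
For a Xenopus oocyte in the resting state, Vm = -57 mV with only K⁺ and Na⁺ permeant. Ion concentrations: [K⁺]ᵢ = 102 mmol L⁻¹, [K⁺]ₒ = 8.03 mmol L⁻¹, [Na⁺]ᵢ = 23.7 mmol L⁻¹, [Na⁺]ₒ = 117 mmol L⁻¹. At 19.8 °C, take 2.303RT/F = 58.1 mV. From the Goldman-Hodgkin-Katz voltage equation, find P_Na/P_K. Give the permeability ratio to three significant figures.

0.0229

Let α = P_Na/P_K. GHK: Vm = 58.1·log₁₀[(Kₒ + α·Naₒ)/(Kᵢ + α·Naᵢ)].
10^(Vm/58.1) = 10^(-57.0/58.1) = 0.10446
So 0.10446·(Kᵢ + α·Naᵢ) = Kₒ + α·Naₒ → α = (0.10446·102.0 − 8.03) / (117.0 − 0.10446·23.7)
α = (10.65 − 8.03) / (117.0 − 2.476) = 2.624/114.5 = 0.02292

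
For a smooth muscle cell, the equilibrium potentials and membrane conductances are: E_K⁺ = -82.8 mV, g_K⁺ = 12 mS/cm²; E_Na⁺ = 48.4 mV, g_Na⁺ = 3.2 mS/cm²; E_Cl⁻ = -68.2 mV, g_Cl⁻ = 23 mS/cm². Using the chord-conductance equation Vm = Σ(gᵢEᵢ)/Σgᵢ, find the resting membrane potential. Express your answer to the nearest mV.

Σ gᵢEᵢ = 12·(-82.8) + 3.2·(48.4) + 23·(-68.2) = -2407.32
Σ gᵢ = 12 + 3.2 + 23 = 38.2
Vm = -2407.32 / 38.2 = -63.02 mV

-63 mV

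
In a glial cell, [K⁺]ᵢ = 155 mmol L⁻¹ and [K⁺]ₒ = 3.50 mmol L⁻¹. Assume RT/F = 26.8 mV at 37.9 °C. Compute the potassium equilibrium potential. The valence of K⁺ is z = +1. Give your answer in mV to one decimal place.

E = (26.8/z) · ln([K⁺]_out/[K⁺]_in) with z = +1.
= (26.8/1) · ln(3.50/155) = 26.80 · ln(0.02258)
= 26.80 · (-3.7907) = -101.59 mV

-101.6 mV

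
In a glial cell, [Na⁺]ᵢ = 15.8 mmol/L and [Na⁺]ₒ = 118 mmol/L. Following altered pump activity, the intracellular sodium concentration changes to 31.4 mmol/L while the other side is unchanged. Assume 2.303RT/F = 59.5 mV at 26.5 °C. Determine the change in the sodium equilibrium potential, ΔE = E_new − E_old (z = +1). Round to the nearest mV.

E_old = (59.5/1)·log₁₀(118/15.8) = 51.96 mV
E_new = (59.5/1)·log₁₀(118/31.4) = 34.21 mV
ΔE = 34.21 − (51.96) = -17.75 mV

-18 mV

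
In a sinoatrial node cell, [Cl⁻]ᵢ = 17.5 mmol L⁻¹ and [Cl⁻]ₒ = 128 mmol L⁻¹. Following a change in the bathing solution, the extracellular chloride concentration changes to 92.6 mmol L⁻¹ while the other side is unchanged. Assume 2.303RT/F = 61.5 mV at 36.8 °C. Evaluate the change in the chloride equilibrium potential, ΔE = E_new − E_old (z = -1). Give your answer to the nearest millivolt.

E_old = (61.5/-1)·log₁₀(128/17.5) = -53.15 mV
E_new = (61.5/-1)·log₁₀(92.6/17.5) = -44.50 mV
ΔE = -44.50 − (-53.15) = 8.65 mV

9 mV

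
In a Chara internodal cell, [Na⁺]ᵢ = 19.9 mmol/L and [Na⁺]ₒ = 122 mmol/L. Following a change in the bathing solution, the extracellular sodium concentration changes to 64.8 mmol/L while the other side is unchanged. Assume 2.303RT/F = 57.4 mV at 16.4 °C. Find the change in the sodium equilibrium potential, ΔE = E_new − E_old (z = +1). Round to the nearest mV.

-16 mV

E_old = (57.4/1)·log₁₀(122/19.9) = 45.20 mV
E_new = (57.4/1)·log₁₀(64.8/19.9) = 29.43 mV
ΔE = 29.43 − (45.20) = -15.77 mV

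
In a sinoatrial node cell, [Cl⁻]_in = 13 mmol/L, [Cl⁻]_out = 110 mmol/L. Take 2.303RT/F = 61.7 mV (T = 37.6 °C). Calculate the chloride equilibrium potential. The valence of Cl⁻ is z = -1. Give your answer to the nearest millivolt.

E = (61.7/z) · log₁₀([Cl⁻]_out/[Cl⁻]_in) with z = -1.
For an anion, dividing by z = -1 reverses the sign.
= (61.7/-1) · log₁₀(110/13) = -61.70 · log₁₀(8.462)
= -61.70 · (0.9274) = -57.22 mV

-57 mV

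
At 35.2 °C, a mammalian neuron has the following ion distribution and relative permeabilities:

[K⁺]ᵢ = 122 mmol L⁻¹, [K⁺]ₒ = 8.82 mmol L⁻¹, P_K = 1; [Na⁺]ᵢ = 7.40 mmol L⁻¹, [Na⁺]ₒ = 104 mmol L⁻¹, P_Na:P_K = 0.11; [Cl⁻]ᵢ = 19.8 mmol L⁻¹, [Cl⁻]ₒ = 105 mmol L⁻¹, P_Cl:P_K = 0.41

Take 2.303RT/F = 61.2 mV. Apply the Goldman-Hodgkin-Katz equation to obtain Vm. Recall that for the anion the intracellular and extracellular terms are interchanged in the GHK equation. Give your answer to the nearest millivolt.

Vm = 61.2 · log₁₀[(Σ P·[cation]ₒ + Σ P·[anion]ᵢ) / (Σ P·[cation]ᵢ + Σ P·[anion]ₒ)]
Numerator = 1×8.82 + 0.11×104 + 0.41×19.8 = 28.38
Denominator = 1×122 + 0.11×7.40 + 0.41×105 = 165.9
Vm = 61.2 · log₁₀(0.17109) = 61.2 × (-0.7668) = -46.93 mV

-47 mV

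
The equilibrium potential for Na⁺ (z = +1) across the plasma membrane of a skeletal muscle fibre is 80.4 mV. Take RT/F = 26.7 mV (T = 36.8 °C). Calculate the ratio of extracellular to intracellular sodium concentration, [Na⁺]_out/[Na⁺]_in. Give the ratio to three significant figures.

ln([out]/[in]) = E·z/(26.7) = 80.4 × 1 / 26.7 = 3.0112
[out]/[in] = e^(3.0112) = 20.31

20.3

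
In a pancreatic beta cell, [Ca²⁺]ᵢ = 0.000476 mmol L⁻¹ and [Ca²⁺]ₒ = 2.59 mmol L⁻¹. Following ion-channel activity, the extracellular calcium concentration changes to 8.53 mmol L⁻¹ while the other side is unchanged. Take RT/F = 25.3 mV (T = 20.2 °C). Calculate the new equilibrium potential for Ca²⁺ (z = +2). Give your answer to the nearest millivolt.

After the shift: [Ca²⁺]_out = 8.53, [Ca²⁺]_in = 0.000476 mmol L⁻¹.
E_new = (25.3/2)·ln(8.53/0.000476) = 12.65 · (9.7937) = 123.89 mV

124 mV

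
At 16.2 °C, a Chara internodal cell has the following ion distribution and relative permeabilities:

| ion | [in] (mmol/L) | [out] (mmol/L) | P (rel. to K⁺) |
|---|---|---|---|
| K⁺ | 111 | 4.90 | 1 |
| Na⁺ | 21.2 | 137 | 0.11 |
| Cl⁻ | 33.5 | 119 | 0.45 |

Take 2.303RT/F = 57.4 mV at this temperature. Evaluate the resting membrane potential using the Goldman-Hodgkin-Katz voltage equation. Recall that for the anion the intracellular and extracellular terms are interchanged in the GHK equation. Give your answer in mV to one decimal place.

-38.9 mV

Vm = 57.4 · log₁₀[(Σ P·[cation]ₒ + Σ P·[anion]ᵢ) / (Σ P·[cation]ᵢ + Σ P·[anion]ₒ)]
Numerator = 1×4.90 + 0.11×137 + 0.45×33.5 = 35.05
Denominator = 1×111 + 0.11×21.2 + 0.45×119 = 166.9
Vm = 57.4 · log₁₀(0.21) = 57.4 × (-0.6778) = -38.90 mV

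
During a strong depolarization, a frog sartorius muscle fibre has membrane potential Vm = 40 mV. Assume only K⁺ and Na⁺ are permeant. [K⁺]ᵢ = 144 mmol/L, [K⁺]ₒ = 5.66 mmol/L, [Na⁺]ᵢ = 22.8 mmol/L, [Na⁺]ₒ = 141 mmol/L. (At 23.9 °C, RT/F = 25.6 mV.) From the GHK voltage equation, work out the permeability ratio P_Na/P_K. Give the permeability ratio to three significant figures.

Let α = P_Na/P_K. GHK: Vm = 25.6·ln[(Kₒ + α·Naₒ)/(Kᵢ + α·Naᵢ)].
e^(Vm/25.6) = e^(40.0/25.6) = 4.7707
So 4.7707·(Kᵢ + α·Naᵢ) = Kₒ + α·Naₒ → α = (4.7707·144.0 − 5.66) / (141.0 − 4.7707·22.8)
α = (687 − 5.66) / (141.0 − 108.8) = 681.3/32.23 = 21.14

21.1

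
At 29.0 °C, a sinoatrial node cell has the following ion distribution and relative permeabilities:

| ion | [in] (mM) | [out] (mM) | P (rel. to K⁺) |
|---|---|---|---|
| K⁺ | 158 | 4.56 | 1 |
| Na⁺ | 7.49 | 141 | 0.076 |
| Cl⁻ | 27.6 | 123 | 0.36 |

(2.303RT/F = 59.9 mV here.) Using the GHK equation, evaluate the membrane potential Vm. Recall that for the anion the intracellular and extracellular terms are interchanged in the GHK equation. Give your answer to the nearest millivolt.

-54 mV

Vm = 59.9 · log₁₀[(Σ P·[cation]ₒ + Σ P·[anion]ᵢ) / (Σ P·[cation]ᵢ + Σ P·[anion]ₒ)]
Numerator = 1×4.56 + 0.076×141 + 0.36×27.6 = 25.21
Denominator = 1×158 + 0.076×7.49 + 0.36×123 = 202.8
Vm = 59.9 · log₁₀(0.12429) = 59.9 × (-0.9056) = -54.24 mV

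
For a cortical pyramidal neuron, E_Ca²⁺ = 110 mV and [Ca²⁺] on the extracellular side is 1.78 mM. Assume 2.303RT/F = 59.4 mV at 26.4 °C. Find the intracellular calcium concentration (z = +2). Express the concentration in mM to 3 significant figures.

0.000352 mM

Nernst: E = (59.4/2) · log₁₀([out]/[in]), so log₁₀([out]/[in]) = 110.0 × 2 / 59.4 = 3.7037.
[out]/[in] = 10^(3.7037) = 5055.
[in] = 1.78 / 5055 = 0.0003521 mM.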